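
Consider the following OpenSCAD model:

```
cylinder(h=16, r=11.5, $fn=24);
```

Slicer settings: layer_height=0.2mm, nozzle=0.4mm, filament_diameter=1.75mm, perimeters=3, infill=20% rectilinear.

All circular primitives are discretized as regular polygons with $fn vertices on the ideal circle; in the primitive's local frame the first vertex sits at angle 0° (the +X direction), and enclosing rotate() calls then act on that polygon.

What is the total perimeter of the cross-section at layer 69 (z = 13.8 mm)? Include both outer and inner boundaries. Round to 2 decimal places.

At z = 13.8 mm: the r=11.5 cylinder gives a regular 24-gon of circumradius 11.5 (constant along its height) (perimeter = 2·24·11.500·sin(180°/24) = 72.05 mm). Overall, the cross-section is a single solid region. Total boundary length (outer) = 72.05 mm.

72.05 mm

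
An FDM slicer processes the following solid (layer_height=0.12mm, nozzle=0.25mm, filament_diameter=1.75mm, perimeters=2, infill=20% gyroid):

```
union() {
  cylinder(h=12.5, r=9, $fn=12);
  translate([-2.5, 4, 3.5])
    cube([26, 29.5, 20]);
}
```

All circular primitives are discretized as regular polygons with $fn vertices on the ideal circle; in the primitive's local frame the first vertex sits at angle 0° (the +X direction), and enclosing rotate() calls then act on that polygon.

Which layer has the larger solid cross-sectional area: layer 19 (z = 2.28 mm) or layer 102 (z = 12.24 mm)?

Layer 19 (z = 2.28): the r=9 cylinder contributes a regular 12-gon of circumradius 9 (area = (12/2)·9.000²·sin(360°/12) = 243.00 mm²); the cube at (-2.5, 4) does not reach this height (z outside [3.5, 23.5]); Combining (union): only the r=9 cylinder is present, so the union is just that shape — area = 243.00 mm². So its area = 243.00 mm². Layer 102 (z = 12.24): the r=9 cylinder gives a regular 12-gon of circumradius 9 (constant along its height) (area = (12/2)·9.000²·sin(360°/12) = 243.00 mm²); the 26×29.5 cube at (-2.5, 4) contributes its full rectangle (area 767.00 mm²); Merging all regions: the regions partially overlap — summed areas 1010.00 mm² minus the doubly-counted overlap 38.56 mm² gives 971.44 mm² — area = 971.44 mm². So its area = 971.44 mm². Layer 102 is larger (971.44 vs 243.00 mm²).

layer 102 (z = 12.24 mm)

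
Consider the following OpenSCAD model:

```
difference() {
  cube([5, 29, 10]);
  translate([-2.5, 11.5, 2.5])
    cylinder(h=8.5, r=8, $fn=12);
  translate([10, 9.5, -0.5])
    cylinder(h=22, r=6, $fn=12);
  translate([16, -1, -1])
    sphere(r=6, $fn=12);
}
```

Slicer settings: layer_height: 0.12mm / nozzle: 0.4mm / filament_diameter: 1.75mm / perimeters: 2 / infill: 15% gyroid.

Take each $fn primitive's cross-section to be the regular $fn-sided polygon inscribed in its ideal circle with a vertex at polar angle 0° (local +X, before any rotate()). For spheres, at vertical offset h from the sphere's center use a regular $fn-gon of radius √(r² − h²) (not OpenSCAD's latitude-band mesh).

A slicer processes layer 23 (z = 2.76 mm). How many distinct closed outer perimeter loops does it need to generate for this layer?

2

At z = 2.76 mm: the 5×29 cube contributes its full rectangle; the r=8 cylinder at (-2.5, 11.5) contributes a regular 12-gon of circumradius 8; the cylinder at (10, 9.5): section is a regular 12-gon, circumradius r=6; the r=6 sphere at (16, -1) slices to a regular 12-gon of circumradius 4.676 (√(r²−h²) with h=3.76 from center); Taking the first minus the rest: starting from the 5×29 cube, the r=8 cylinder at (-2.5, 11.5) partially overlaps it — only the 56.74 mm² overlap (of its 192.00 mm²) is removed, clipping the outline; the r=6 cylinder at (10, 9.5) partially overlaps it — only the 0.95 mm² overlap (of its 108.00 mm²) is removed, clipping the outline; the r=6 sphere at (16, -1) misses the remaining region (no effect) — 2 connected regions. The result has 2 disconnected regions.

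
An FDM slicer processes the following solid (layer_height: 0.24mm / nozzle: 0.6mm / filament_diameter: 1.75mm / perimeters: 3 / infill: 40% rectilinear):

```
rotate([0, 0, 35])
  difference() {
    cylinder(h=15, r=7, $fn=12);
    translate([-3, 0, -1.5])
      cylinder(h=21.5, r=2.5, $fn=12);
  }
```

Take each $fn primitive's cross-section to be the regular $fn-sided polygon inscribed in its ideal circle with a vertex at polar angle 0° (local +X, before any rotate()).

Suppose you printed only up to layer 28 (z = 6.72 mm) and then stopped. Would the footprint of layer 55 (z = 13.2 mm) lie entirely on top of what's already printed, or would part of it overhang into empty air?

entirely on top

Compare the two slices. At z = 6.72: the r=7 cylinder contributes a regular 12-gon of circumradius 7 (area = (12/2)·7.000²·sin(360°/12) = 147.00 mm²); the r=2.5 cylinder at (-3, 0) gives a regular 12-gon of circumradius 2.5 (constant along its height) (area = (12/2)·2.500²·sin(360°/12) = 18.75 mm²); Taking the first minus the rest: starting from the r=7 cylinder (147.00 mm²), the r=2.5 cylinder at (-3, 0) lies wholly inside it (removes its full 18.75 mm² and its 15.53 mm outline becomes a hole wall) — area = 128.25 mm²; (rotated 35° about Z; rotation is an isometry so areas/perimeters/island counts are preserved). At z = 13.2: the r=7 cylinder contributes a regular 12-gon of circumradius 7 (area = (12/2)·7.000²·sin(360°/12) = 147.00 mm²); the r=2.5 cylinder at (-3, 0) contributes a regular 12-gon of circumradius 2.5 (area = (12/2)·2.500²·sin(360°/12) = 18.75 mm²); Taking the first minus the rest: starting from the r=7 cylinder (147.00 mm²), the r=2.5 cylinder at (-3, 0) lies wholly inside it (removes its full 18.75 mm² and its 15.53 mm outline becomes a hole wall) — area = 128.25 mm²; (whole slice rotated 35° about Z — lengths, areas and connectivity unchanged). Checking containment: the cross-section at z = 13.2 is a subset of the cross-section at z = 6.72.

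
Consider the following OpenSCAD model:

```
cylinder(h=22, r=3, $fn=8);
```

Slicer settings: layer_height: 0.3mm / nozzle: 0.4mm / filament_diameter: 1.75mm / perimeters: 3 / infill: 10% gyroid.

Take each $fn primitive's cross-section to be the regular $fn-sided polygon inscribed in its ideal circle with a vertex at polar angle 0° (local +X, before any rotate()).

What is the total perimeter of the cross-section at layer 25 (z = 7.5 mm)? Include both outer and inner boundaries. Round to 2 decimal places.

18.37 mm

At z = 7.5 mm: the cylinder: section is a regular 8-gon, circumradius r=3 (perimeter = 2·8·3.000·sin(180°/8) = 18.37 mm). Overall, the cross-section is a single solid region. Total boundary length (outer) = 18.37 mm.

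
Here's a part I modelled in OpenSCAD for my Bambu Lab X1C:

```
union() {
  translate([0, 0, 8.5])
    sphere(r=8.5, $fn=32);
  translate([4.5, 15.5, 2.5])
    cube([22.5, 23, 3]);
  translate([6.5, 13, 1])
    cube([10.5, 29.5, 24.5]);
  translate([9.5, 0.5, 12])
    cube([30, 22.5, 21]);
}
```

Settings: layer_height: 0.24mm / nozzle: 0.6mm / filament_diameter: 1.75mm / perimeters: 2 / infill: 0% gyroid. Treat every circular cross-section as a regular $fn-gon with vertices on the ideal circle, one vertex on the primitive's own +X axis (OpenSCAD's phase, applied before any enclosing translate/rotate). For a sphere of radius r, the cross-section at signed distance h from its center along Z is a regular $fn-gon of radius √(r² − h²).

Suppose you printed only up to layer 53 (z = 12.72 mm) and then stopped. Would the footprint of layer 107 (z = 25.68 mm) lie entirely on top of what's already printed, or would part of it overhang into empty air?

Compare the two slices. At z = 12.72: the r=8.5 sphere slices to a regular 32-gon of circumradius 7.378 (√(r²−h²) with h=4.22 from center) (area = (32/2)·7.378²·sin(360°/32) = 169.94 mm²); the cube at (4.5, 15.5) is absent (z outside [2.5, 5.5]); the 10.5×29.5 cube at (6.5, 13) contributes its full rectangle (area 309.75 mm²); the cube at (9.5, 0.5) (footprint 30×22.5) is included at this height (area 675.00 mm²); Combining (union): the regions partially overlap — summed areas 1154.69 mm² minus the doubly-counted overlap 75.00 mm² gives 1079.69 mm² — area = 1079.69 mm². At z = 25.68: the sphere is absent (|z−center|=17.180 > r=8.5); the cube at (4.5, 15.5) does not reach this height (z outside [2.5, 5.5]); the cube at (6.5, 13) does not reach this height (z outside [1, 25.5]); the cube at (9.5, 0.5) is present — its section is the full 30×22.5 rectangle (area 675.00 mm²); Merging all regions: only the 30×22.5 cube at (9.5, 0.5) is present, so the union is just that shape — area = 675.00 mm². Checking containment: the cross-section at z = 25.68 is a subset of the cross-section at z = 12.72.

entirely on top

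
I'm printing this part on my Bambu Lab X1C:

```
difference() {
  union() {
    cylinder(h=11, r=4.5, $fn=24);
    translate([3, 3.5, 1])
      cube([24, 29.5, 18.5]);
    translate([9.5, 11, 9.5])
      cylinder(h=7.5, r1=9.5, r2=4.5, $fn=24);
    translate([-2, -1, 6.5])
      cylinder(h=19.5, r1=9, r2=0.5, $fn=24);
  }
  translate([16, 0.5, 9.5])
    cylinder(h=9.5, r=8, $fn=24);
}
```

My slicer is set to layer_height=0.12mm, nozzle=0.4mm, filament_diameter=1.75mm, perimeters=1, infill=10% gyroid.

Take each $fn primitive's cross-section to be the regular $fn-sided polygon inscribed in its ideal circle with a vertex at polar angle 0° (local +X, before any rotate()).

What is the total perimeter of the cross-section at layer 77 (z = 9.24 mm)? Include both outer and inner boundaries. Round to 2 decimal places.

At z = 9.24 mm: the r=4.5 cylinder gives a regular 24-gon of circumradius 4.5 (constant along its height) (perimeter = 2·24·4.500·sin(180°/24) = 28.19 mm); the cube at (3, 3.5) (footprint 24×29.5) is included at this height (perimeter 107.00 mm); the cone at (9.5, 11) does not reach this height (z outside [9.5, 17]); the cone at (-2, -1): at t=0.141 of its height the radius interpolates to r₁+(r₂−r₁)t = 7.806, giving a regular 24-gon of that circumradius (perimeter = 2·24·7.806·sin(180°/24) = 48.90 mm); Merging all regions: the regions partially overlap (shared area 63.92 mm²), so the edge portions inside another operand are dropped and the merged outline is re-measured after clipping — boundary = 151.25 mm; the cylinder at (16, 0.5) does not reach this height (z outside [9.5, 19]); After the difference (first − rest): none of the subtracted shapes is present at this height, so the result so far is unchanged — boundary = 151.25 mm. Overall, the cross-section is a single solid region. Total boundary length (outer) = 151.25 mm.

151.25 mm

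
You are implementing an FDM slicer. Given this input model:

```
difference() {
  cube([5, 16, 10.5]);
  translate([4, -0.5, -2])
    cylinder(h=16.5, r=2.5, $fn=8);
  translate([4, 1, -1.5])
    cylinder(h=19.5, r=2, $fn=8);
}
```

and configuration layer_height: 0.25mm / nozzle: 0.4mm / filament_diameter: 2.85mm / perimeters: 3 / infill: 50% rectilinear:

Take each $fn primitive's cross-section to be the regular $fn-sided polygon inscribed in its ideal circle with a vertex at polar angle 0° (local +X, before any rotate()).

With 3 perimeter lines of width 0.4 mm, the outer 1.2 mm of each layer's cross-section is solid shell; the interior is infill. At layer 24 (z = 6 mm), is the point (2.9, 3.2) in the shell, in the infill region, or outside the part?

At z = 6 mm: the 5×16 cube contributes its full rectangle; the r=2.5 cylinder at (4, -0.5) gives a regular 8-gon of circumradius 2.5 (constant along its height); the cylinder at (4, 1): section is a regular 8-gon, circumradius r=2; Taking the first minus the rest: starting from the 5×16 cube, the r=2.5 cylinder at (4, -0.5) partially overlaps it — only the 5.01 mm² overlap (of its 17.68 mm²) is removed, clipping the outline; the r=2 cylinder at (4, 1) partially overlaps it — only the 2.70 mm² overlap (of its 11.31 mm²) is removed, clipping the outline — 1 connected region. Overall, the cross-section is a single solid region. The nearest boundary edge runs (4.00, 3.00)→(2.59, 2.41); distance from the point to it = 0.61 mm. The point is inside the cross-section, 0.61 mm from the nearest boundary — within the 1.2 mm shell band (3 × 0.4).

shell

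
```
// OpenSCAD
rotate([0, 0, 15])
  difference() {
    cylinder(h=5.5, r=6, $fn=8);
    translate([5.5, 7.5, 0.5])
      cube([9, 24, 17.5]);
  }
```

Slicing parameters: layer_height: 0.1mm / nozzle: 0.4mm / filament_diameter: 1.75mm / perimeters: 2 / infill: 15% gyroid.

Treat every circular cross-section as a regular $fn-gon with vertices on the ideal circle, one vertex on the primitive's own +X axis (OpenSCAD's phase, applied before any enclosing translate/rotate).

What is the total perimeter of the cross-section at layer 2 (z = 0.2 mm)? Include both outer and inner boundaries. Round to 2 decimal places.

36.74 mm

At z = 0.2 mm: the cylinder: section is a regular 8-gon, circumradius r=6 (perimeter = 2·8·6.000·sin(180°/8) = 36.74 mm); the cube at (5.5, 7.5) is absent (z outside [0.5, 18]); Taking the first minus the rest: none of the subtracted shapes is present at this height, so the r=6 cylinder is unchanged — boundary = 36.74 mm; (rotated 15° about Z; rotation is an isometry so areas/perimeters/island counts are preserved). Overall, the cross-section is a single solid region. Total boundary length (outer) = 36.74 mm.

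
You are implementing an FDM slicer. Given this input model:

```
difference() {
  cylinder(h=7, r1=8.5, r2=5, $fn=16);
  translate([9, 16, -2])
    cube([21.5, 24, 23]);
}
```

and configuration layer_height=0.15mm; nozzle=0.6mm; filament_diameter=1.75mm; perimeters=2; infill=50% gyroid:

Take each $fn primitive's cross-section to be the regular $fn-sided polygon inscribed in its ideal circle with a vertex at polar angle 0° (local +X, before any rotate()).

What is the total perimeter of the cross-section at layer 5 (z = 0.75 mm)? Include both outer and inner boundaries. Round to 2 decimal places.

At z = 0.75 mm: the cone (r1=8.5→r2=5) has section circumradius 8.125 here — a regular 16-gon (perimeter = 2·16·8.125·sin(180°/16) = 50.72 mm); the cube at (9, 16) (footprint 21.5×24) is included at this height (perimeter 91.00 mm); After the difference (first − rest): starting from the cone, the 21.5×24 cube at (9, 16) misses the remaining region (no effect) — boundary = 50.72 mm. Overall, the cross-section is a single solid region. Total boundary length (outer) = 50.72 mm.

50.72 mm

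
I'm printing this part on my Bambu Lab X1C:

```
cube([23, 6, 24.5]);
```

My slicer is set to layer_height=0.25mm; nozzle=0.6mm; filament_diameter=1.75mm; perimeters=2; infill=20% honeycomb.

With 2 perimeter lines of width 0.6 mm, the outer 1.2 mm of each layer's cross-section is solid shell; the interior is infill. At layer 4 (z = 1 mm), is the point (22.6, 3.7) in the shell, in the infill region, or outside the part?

At z = 1 mm: the cube (footprint 23×6) is included at this height. Overall, the cross-section is a single solid region. The nearest boundary edge runs (23.00, 0.00)→(23.00, 6.00); distance from the point to it = 0.40 mm. The point is inside the cross-section, 0.40 mm from the nearest boundary — within the 1.2 mm shell band (2 × 0.6).

shell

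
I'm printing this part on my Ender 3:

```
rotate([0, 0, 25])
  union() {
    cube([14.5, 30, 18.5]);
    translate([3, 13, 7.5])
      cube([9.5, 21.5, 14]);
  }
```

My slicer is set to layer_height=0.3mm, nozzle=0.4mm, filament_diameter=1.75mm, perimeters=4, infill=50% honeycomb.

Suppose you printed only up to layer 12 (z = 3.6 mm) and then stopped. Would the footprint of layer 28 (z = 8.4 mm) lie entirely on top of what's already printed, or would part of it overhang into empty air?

part overhangs

Compare the two slices. At z = 3.6: the 14.5×30 cube contributes its full rectangle (area 435.00 mm²); the cube at (3, 13) is absent (z outside [7.5, 21.5]); Taking the union: only the 14.5×30 cube is present, so the union is just that shape — area = 435.00 mm²; (rotated 25° about Z; rotation is an isometry so areas/perimeters/island counts are preserved). At z = 8.4: the cube (footprint 14.5×30) is included at this height (area 435.00 mm²); the 9.5×21.5 cube at (3, 13) contributes its full rectangle (area 204.25 mm²); Merging all regions: the regions partially overlap — summed areas 639.25 mm² minus the doubly-counted overlap 161.50 mm² gives 477.75 mm² — area = 477.75 mm²; (rotated 25° about Z; rotation is an isometry so areas/perimeters/island counts are preserved). Checking containment: at z = 8.4 the cross-section extends beyond the z = 3.6 cross-section by about 42.75 mm².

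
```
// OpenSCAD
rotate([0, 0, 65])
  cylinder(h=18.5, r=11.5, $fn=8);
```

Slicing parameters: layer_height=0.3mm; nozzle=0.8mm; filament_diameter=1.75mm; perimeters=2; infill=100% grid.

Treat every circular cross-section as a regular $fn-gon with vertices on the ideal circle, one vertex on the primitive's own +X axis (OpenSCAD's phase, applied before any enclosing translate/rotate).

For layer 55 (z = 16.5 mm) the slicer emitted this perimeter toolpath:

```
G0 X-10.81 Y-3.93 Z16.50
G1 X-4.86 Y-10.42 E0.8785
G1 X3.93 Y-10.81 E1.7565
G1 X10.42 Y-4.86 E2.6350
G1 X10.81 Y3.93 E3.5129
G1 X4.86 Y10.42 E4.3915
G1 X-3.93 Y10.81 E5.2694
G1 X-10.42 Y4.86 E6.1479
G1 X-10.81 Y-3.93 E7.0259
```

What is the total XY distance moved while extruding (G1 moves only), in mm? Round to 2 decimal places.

Sum the Euclidean lengths of each G1 segment: total = 70.41 mm.

70.41 mm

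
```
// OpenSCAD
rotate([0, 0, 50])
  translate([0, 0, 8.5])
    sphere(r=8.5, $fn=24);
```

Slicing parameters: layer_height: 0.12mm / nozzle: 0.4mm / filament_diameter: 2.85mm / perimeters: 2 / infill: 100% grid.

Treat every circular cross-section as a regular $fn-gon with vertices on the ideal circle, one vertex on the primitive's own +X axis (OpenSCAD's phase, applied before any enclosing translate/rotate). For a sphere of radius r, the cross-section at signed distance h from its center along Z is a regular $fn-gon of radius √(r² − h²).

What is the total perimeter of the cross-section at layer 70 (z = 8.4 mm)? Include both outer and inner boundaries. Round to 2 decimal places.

At z = 8.4 mm: the sphere: section is a regular 24-gon, circumradius = √(r²−h²) = √(8.5²−0.1²) = 8.499 (perimeter = 2·24·8.499·sin(180°/24) = 53.25 mm); (rotated 50° about Z; rotation is an isometry so areas/perimeters/island counts are preserved). Overall, the cross-section is a single solid region. Total boundary length (outer) = 53.25 mm.

53.25 mm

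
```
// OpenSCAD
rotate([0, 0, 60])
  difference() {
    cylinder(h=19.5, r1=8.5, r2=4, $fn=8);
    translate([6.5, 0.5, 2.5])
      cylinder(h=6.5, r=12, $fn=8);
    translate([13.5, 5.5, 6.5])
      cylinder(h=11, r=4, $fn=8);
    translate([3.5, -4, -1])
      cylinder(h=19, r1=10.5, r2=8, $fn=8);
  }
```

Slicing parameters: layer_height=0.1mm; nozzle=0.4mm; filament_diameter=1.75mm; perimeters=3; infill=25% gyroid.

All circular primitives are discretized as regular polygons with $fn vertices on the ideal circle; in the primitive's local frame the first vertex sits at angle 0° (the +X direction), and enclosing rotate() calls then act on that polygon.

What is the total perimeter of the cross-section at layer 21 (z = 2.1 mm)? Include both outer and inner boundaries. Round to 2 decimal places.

At z = 2.1 mm: the cone contributes a regular 8-gon of circumradius 8.015 (interpolated between r1=8.5 and r2=4 at t=0.108) (perimeter = 2·8·8.015·sin(180°/8) = 49.08 mm); the cylinder at (6.5, 0.5) is not intersected at this z (z outside [2.5, 9]); the cylinder at (13.5, 5.5) is absent (z outside [6.5, 17.5]); the cone at (3.5, -4) (r1=10.5→r2=8) has section circumradius 10.092 here — a regular 8-gon (perimeter = 2·8·10.092·sin(180°/8) = 61.79 mm); Subtracting the remaining from the first: starting from the cone, the cone at (3.5, -4) partially overlaps it — only the 138.93 mm² overlap (of its 288.08 mm²) is removed, clipping the outline — boundary = 40.79 mm; (rotated 60° about Z; rotation is an isometry so areas/perimeters/island counts are preserved). Overall, the cross-section is a single solid region. Total boundary length (outer) = 40.79 mm.

40.79 mm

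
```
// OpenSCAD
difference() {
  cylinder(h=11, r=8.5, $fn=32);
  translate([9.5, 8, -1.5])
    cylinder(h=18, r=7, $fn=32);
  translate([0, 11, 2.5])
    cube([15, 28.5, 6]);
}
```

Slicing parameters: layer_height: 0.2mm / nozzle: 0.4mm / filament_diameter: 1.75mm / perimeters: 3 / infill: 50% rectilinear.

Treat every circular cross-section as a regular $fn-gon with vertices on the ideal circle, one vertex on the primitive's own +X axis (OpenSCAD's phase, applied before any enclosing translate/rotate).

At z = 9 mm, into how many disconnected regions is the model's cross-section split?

1

At z = 9 mm: the r=8.5 cylinder gives a regular 32-gon of circumradius 8.5 (constant along its height); the r=7 cylinder at (9.5, 8) contributes a regular 32-gon of circumradius 7; the cube at (0, 11) is not intersected at this z (z outside [2.5, 8.5]); Taking the first minus the rest: starting from the r=8.5 cylinder, the r=7 cylinder at (9.5, 8) partially overlaps it — only the 18.86 mm² overlap (of its 152.95 mm²) is removed, clipping the outline — 1 connected region. The result has 1 disconnected region.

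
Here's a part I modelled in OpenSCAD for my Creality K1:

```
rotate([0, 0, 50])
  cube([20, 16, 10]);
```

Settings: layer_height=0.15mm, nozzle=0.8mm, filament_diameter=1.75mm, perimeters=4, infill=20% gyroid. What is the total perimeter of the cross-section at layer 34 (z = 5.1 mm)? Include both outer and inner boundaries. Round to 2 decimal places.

At z = 5.1 mm: the cube (footprint 20×16) is included at this height (perimeter 72.00 mm); (rotated 50° about Z; rotation is an isometry so areas/perimeters/island counts are preserved). Overall, the cross-section is a single solid region. Total boundary length (outer) = 72.00 mm.

72.00 mm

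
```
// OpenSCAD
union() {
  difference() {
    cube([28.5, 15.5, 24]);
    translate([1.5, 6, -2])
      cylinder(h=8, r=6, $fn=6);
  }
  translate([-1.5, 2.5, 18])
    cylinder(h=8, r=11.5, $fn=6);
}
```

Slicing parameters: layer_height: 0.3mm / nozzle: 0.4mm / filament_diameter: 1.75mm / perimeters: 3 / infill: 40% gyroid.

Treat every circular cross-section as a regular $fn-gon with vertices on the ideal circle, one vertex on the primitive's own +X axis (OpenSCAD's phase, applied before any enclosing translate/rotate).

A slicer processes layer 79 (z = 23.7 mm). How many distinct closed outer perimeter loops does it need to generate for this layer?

At z = 23.7 mm: the cube (footprint 28.5×15.5) is included at this height; the cylinder at (1.5, 6) is not intersected at this z (z outside [-2, 6]); After the difference (first − rest): none of the subtracted shapes is present at this height, so the 28.5×15.5 cube is unchanged — 1 connected region; the cylinder at (-1.5, 2.5): section is a regular 6-gon, circumradius r=11.5; Taking the union: the regions partially overlap (shared area 94.16 mm²), so overlapping operands fuse into one piece — 1 connected region. The result has 1 disconnected region.

1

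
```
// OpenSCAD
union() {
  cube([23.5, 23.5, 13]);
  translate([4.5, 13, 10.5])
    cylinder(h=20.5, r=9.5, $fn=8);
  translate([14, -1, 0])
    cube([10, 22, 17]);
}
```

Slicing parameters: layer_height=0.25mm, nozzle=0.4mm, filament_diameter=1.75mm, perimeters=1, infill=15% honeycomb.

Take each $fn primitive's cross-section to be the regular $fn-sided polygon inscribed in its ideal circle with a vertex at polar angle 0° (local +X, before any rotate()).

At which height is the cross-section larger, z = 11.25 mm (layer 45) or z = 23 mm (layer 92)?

Layer 45 (z = 11.25): the 23.5×23.5 cube contributes its full rectangle (area 552.25 mm²); the r=9.5 cylinder at (4.5, 13) gives a regular 8-gon of circumradius 9.5 (constant along its height) (area = (8/2)·9.500²·sin(360°/8) = 255.27 mm²); the cube at (14, -1) (footprint 10×22) is included at this height (area 220.00 mm²); Combining (union): the regions partially overlap — summed areas 1027.52 mm² minus the doubly-counted overlap 404.24 mm² gives 623.27 mm² — area = 623.27 mm². So its area = 623.27 mm². Layer 92 (z = 23): the cube is not intersected at this z (z outside [0, 13]); the r=9.5 cylinder at (4.5, 13) contributes a regular 8-gon of circumradius 9.5 (area = (8/2)·9.500²·sin(360°/8) = 255.27 mm²); the cube at (14, -1) does not reach this height (z outside [0, 17]); Taking the union: only the r=9.5 cylinder at (4.5, 13) is present, so the union is just that shape — area = 255.27 mm². So its area = 255.27 mm². Layer 45 is larger (623.27 vs 255.27 mm²).

layer 45 (z = 11.25 mm)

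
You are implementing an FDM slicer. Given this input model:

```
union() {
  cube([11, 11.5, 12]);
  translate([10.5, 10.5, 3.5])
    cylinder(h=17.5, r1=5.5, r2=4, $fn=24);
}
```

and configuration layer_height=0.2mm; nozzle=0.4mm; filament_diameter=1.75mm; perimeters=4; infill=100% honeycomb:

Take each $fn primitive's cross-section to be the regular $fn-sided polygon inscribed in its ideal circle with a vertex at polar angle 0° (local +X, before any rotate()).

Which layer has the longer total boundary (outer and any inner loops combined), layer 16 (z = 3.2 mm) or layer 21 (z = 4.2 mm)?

Layer 16 (z = 3.2): the cube is present — its section is the full 11×11.5 rectangle (perimeter 45.00 mm); the cone at (10.5, 10.5) does not reach this height (z outside [3.5, 21]); Merging all regions: only the 11×11.5 cube is present, so the union is just that shape — boundary = 45.00 mm. So its perimeter = 45.00 mm. Layer 21 (z = 4.2): the 11×11.5 cube contributes its full rectangle (perimeter 45.00 mm); the cone at (10.5, 10.5) contributes a regular 24-gon of circumradius 5.440 (interpolated between r1=5.5 and r2=4 at t=0.040) (perimeter = 2·24·5.440·sin(180°/24) = 34.08 mm); Merging all regions: the regions partially overlap (shared area 31.56 mm²), so the edge portions inside another operand are dropped and the merged outline is re-measured after clipping — boundary = 56.87 mm. So its perimeter = 56.87 mm. Layer 21 is larger (56.87 vs 45.00 mm).

layer 21 (z = 4.2 mm)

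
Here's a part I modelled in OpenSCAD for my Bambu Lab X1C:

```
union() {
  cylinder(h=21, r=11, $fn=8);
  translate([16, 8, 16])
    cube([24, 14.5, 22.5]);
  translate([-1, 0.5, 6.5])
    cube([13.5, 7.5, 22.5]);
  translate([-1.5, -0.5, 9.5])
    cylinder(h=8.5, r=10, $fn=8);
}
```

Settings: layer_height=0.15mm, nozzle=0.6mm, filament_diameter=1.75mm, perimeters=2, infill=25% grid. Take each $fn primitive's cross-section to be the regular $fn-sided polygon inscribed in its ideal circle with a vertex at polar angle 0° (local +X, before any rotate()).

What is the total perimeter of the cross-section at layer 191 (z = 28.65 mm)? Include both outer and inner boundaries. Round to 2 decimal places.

At z = 28.65 mm: the cylinder is absent (z outside [0, 21]); the cube at (16, 8) (footprint 24×14.5) is included at this height (perimeter 77.00 mm); the 13.5×7.5 cube at (-1, 0.5) contributes its full rectangle (perimeter 42.00 mm); the cylinder at (-1.5, -0.5) is absent (z outside [9.5, 18]); Combining (union): the 2 present regions are separate (no shared area or edge), so areas and boundary lengths simply add and each stays a separate island — boundary = 119.00 mm. Overall, the cross-section has 2 separate islands. Total boundary length (outer) = 119.00 mm.

119.00 mm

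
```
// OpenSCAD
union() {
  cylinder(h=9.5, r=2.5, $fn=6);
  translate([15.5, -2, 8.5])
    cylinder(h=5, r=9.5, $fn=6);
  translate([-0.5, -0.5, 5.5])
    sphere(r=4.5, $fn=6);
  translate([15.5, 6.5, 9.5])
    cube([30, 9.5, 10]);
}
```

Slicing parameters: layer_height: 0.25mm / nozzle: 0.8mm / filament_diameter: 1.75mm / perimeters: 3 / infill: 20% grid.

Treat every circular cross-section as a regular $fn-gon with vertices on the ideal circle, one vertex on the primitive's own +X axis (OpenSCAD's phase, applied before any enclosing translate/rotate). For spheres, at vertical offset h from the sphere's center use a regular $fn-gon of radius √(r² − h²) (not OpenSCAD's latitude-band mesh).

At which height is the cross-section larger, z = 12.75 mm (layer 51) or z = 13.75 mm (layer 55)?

Layer 51 (z = 12.75): the cylinder is absent (z outside [0, 9.5]); the cylinder at (15.5, -2): section is a regular 6-gon, circumradius r=9.5 (area = (6/2)·9.500²·sin(360°/6) = 234.48 mm²); the sphere at (-0.5, -0.5) is absent (|z−center|=7.250 > r=4.5); the 30×9.5 cube at (15.5, 6.5) contributes its full rectangle (area 285.00 mm²); Taking the union: the 2 present regions are separate (no shared area or edge), so areas and boundary lengths simply add and each stays a separate island — area = 519.48 mm². So its area = 519.48 mm². Layer 55 (z = 13.75): the cylinder is not intersected at this z (z outside [0, 9.5]); the cylinder at (15.5, -2) does not reach this height (z outside [8.5, 13.5]); the sphere at (-0.5, -0.5) is not intersected at this z (|z−center|=8.250 > r=4.5); the cube at (15.5, 6.5) is present — its section is the full 30×9.5 rectangle (area 285.00 mm²); Combining (union): only the 30×9.5 cube at (15.5, 6.5) is present, so the union is just that shape — area = 285.00 mm². So its area = 285.00 mm². Layer 51 is larger (519.48 vs 285.00 mm²).

layer 51 (z = 12.75 mm)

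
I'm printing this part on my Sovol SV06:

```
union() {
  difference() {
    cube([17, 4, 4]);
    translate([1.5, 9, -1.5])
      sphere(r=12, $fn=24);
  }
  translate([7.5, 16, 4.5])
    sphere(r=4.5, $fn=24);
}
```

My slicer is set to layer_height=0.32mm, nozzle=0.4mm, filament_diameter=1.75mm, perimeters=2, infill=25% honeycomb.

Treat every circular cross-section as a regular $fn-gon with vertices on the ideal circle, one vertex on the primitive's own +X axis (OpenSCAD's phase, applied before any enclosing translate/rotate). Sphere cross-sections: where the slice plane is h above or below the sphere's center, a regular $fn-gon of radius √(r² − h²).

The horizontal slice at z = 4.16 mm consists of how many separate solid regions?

At z = 4.16 mm: the cube is absent (z outside [0, 4]); the r=12 sphere at (1.5, 9) contributes a regular 24-gon of circumradius √(12²−5.66²) = 10.581; Subtracting the remaining from the first: the first operand is absent here, so nothing remains; the r=4.5 sphere at (7.5, 16) contributes a regular 24-gon of circumradius √(4.5²−0.34²) = 4.487; Combining (union): only the r=4.5 sphere at (7.5, 16) is present, so the union is just that shape — 1 connected region. The result has 1 disconnected region.

1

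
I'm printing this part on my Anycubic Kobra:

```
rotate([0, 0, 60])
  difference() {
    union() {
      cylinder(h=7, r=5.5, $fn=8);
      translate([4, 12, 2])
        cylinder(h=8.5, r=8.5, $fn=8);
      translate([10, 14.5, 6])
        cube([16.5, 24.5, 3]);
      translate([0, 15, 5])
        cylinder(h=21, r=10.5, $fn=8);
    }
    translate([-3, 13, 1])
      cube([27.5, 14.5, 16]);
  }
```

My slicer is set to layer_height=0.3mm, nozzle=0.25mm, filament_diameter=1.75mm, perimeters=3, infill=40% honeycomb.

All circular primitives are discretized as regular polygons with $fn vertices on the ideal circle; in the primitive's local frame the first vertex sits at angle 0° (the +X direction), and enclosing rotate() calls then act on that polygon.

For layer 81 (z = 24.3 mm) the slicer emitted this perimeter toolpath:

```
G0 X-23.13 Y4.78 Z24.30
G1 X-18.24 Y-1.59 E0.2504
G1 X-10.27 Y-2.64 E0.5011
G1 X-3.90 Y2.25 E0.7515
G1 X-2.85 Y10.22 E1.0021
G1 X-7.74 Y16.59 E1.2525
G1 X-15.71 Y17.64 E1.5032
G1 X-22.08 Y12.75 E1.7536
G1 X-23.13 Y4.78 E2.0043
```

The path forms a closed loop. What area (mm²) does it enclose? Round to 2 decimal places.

311.70 mm²

Apply the shoelace formula to the sequence of (X, Y) vertices; enclosed area = 311.70 mm².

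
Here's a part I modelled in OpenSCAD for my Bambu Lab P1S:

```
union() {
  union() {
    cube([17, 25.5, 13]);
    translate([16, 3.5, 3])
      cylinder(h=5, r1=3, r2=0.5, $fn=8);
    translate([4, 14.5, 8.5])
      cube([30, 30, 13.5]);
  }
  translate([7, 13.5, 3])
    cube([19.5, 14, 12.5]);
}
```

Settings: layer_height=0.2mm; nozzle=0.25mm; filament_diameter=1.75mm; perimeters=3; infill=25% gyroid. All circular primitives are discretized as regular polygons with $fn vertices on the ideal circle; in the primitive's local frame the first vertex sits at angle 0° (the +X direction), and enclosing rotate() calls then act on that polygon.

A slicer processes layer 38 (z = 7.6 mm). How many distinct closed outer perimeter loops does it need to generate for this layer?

1

At z = 7.6 mm: the cube is present — its section is the full 17×25.5 rectangle; the cone at (16, 3.5) (r1=3→r2=0.5) has section circumradius 0.700 here — a regular 8-gon; the cube at (4, 14.5) is absent (z outside [8.5, 22]); Merging all regions: the cone at (16, 3.5) lies entirely inside the 17×25.5 cube, so the union is just the 17×25.5 cube — 1 connected region; the cube at (7, 13.5) (footprint 19.5×14) is included at this height; Taking the union: the regions partially overlap (shared area 120.00 mm²), so overlapping operands fuse into one piece — 1 connected region. The result has 1 disconnected region.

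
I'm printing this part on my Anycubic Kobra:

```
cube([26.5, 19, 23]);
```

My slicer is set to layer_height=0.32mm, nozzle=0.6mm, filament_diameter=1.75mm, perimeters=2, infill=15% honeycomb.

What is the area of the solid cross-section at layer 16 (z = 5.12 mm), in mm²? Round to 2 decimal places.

At z = 5.12 mm: the cube (footprint 26.5×19) is included at this height (area 503.50 mm²). Overall, the cross-section is a single solid region. Net area = 503.50 mm².

503.50 mm²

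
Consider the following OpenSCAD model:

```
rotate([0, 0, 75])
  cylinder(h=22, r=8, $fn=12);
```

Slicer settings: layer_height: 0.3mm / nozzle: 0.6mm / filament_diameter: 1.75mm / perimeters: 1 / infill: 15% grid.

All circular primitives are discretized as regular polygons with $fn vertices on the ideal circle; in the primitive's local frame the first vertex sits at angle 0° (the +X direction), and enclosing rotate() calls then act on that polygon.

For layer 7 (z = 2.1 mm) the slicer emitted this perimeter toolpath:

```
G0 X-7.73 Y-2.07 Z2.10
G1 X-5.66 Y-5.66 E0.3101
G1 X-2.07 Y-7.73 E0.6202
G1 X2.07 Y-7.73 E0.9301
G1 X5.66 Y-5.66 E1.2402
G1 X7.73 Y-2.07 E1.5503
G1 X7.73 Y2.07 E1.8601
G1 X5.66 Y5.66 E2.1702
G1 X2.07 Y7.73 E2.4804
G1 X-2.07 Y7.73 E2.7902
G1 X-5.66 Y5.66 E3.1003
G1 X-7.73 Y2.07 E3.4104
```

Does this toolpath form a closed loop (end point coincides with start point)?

Start point (G0): (-7.73, -2.07). End point (last G1): the path does not return to the start — open.

no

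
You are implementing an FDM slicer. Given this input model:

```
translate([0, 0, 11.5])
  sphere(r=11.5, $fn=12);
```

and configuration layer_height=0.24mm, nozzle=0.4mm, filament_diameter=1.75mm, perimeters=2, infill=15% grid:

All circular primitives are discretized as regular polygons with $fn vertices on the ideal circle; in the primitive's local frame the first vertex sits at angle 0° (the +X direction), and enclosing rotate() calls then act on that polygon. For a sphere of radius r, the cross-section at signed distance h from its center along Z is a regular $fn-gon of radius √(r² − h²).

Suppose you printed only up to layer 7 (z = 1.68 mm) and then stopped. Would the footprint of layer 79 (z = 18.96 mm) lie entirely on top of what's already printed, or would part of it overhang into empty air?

part overhangs

Compare the two slices. At z = 1.68: the r=11.5 sphere contributes a regular 12-gon of circumradius √(11.5²−9.82²) = 5.985 (area = (12/2)·5.985²·sin(360°/12) = 107.45 mm²). At z = 18.96: the r=11.5 sphere slices to a regular 12-gon of circumradius 8.752 (√(r²−h²) with h=7.46 from center) (area = (12/2)·8.752²·sin(360°/12) = 229.80 mm²). Checking containment: at z = 18.96 the cross-section extends beyond the z = 1.68 cross-section by about 122.34 mm².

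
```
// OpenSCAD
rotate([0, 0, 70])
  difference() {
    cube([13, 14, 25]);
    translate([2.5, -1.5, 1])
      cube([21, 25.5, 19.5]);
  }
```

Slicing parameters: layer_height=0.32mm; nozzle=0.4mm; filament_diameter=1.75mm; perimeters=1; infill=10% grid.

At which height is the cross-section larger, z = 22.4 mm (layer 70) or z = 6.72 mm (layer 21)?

layer 70 (z = 22.4 mm)

Layer 70 (z = 22.4): the cube is present — its section is the full 13×14 rectangle (area 182.00 mm²); the cube at (2.5, -1.5) does not reach this height (z outside [1, 20.5]); After the difference (first − rest): none of the subtracted shapes is present at this height, so the 13×14 cube is unchanged — area = 182.00 mm²; (rotated 70° about Z; rotation is an isometry so areas/perimeters/island counts are preserved). So its area = 182.00 mm². Layer 21 (z = 6.72): the 13×14 cube contributes its full rectangle (area 182.00 mm²); the cube at (2.5, -1.5) (footprint 21×25.5) is included at this height (area 535.50 mm²); After the difference (first − rest): starting from the 13×14 cube (182.00 mm²), the 21×25.5 cube at (2.5, -1.5) partially overlaps it — only the 147.00 mm² overlap (of its 535.50 mm²) is removed, clipping the outline — area = 35.00 mm²; (whole slice rotated 70° about Z — lengths, areas and connectivity unchanged). So its area = 35.00 mm². Layer 70 is larger (182.00 vs 35.00 mm²).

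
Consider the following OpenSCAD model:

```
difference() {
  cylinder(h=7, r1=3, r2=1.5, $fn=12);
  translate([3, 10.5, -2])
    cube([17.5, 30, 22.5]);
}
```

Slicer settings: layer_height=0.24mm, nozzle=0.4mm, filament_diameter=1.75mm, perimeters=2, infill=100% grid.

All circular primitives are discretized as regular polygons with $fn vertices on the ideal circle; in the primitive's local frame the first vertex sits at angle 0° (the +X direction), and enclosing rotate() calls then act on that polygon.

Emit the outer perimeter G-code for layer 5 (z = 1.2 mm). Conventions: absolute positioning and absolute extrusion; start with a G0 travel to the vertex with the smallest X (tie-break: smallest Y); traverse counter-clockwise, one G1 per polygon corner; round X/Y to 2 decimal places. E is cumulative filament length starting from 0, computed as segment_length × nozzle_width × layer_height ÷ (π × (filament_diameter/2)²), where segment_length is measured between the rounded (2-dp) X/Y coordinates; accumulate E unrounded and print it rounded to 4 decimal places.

At z = 1.2 mm: the cone contributes a regular 12-gon of circumradius 2.743 (interpolated between r1=3 and r2=1.5 at t=0.171); the cube at (3, 10.5) (footprint 17.5×30) is included at this height; After the difference (first − rest): starting from the cone, the 17.5×30 cube at (3, 10.5) misses the remaining region (no effect) — 1 connected region. The outline is a single polygon with 12 vertices. Extrusion per mm of travel: 0.4 × 0.24 / (π × 0.875²) = 0.039912. Accumulating E over each segment gives final E = 0.6803.

G0 X-2.74 Y0.00 Z1.20
G1 X-2.38 Y-1.37 E0.0565
G1 X-1.37 Y-2.38 E0.1135
G1 X0.00 Y-2.74 E0.1701
G1 X1.37 Y-2.38 E0.2266
G1 X2.38 Y-1.37 E0.2836
G1 X2.74 Y0.00 E0.3402
G1 X2.38 Y1.37 E0.3967
G1 X1.37 Y2.38 E0.4537
G1 X0.00 Y2.74 E0.5102
G1 X-1.37 Y2.38 E0.5668
G1 X-2.38 Y1.37 E0.6238
G1 X-2.74 Y0.00 E0.6803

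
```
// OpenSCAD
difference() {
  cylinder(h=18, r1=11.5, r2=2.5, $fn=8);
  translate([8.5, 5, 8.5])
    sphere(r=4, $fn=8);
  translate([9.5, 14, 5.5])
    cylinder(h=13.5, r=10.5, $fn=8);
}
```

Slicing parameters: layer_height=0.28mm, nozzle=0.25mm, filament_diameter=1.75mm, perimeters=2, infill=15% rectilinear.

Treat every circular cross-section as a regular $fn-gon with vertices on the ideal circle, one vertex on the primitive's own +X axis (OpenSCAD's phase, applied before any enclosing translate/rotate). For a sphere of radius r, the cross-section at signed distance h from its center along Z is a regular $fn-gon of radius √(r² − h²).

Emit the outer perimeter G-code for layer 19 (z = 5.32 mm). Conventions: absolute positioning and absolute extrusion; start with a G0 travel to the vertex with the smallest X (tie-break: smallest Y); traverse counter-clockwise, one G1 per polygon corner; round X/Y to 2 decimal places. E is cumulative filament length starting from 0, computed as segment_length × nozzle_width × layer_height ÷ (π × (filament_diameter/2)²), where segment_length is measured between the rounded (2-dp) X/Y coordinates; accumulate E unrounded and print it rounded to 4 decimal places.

At z = 5.32 mm: the cone (r1=11.5→r2=2.5) has section circumradius 8.840 here — a regular 8-gon; the sphere at (8.5, 5): section is a regular 8-gon, circumradius = √(r²−h²) = √(4²−3.18²) = 2.426; the cylinder at (9.5, 14) is absent (z outside [5.5, 19]); Taking the first minus the rest: starting from the cone, the r=4 sphere at (8.5, 5) partially overlaps it — only the 1.61 mm² overlap (of its 16.65 mm²) is removed, clipping the outline — 1 connected region. The outline is a single polygon with 12 vertices. Extrusion per mm of travel: 0.25 × 0.28 / (π × 0.875²) = 0.029103. Accumulating E over each segment gives final E = 1.5908.

G0 X-8.84 Y0.00 Z5.32
G1 X-6.25 Y-6.25 E0.1969
G1 X0.00 Y-8.84 E0.3938
G1 X6.25 Y-6.25 E0.5907
G1 X8.84 Y0.00 E0.7876
G1 X7.62 Y2.94 E0.8802
G1 X6.78 Y3.28 E0.9066
G1 X6.07 Y5.00 E0.9607
G1 X6.42 Y5.84 E0.9872
G1 X6.25 Y6.25 E1.0001
G1 X0.00 Y8.84 E1.1970
G1 X-6.25 Y6.25 E1.3939
G1 X-8.84 Y0.00 E1.5908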